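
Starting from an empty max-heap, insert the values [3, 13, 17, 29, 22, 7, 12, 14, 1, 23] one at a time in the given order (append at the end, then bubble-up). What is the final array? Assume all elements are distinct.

[29, 23, 13, 14, 22, 7, 12, 3, 1, 17]

Insert 3:
  append 3 at index 0 → [3] (no swap needed)
Insert 13:
  append 13 at index 1 → [3, 13]
  13 > parent 3 at index 0, swap → [13, 3]
Insert 17:
  append 17 at index 2 → [13, 3, 17]
  17 > parent 13 at index 0, swap → [17, 3, 13]
Insert 29:
  append 29 at index 3 → [17, 3, 13, 29]
  29 > parent 3 at index 1, swap → [17, 29, 13, 3]
  29 > parent 17 at index 0, swap → [29, 17, 13, 3]
Insert 22:
  append 22 at index 4 → [29, 17, 13, 3, 22]
  22 > parent 17 at index 1, swap → [29, 22, 13, 3, 17]
Insert 7:
  append 7 at index 5 → [29, 22, 13, 3, 17, 7] (no swap needed)
Insert 12:
  append 12 at index 6 → [29, 22, 13, 3, 17, 7, 12] (no swap needed)
Insert 14:
  append 14 at index 7 → [29, 22, 13, 3, 17, 7, 12, 14]
  14 > parent 3 at index 3, swap → [29, 22, 13, 14, 17, 7, 12, 3]
Insert 1:
  append 1 at index 8 → [29, 22, 13, 14, 17, 7, 12, 3, 1] (no swap needed)
Insert 23:
  append 23 at index 9 → [29, 22, 13, 14, 17, 7, 12, 3, 1, 23]
  23 > parent 17 at index 4, swap → [29, 22, 13, 14, 23, 7, 12, 3, 1, 17]
  23 > parent 22 at index 1, swap → [29, 23, 13, 14, 22, 7, 12, 3, 1, 17]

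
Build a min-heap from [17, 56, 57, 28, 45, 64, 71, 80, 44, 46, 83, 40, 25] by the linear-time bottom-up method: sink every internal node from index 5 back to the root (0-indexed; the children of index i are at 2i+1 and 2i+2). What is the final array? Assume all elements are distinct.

sift down from index 5:
  64 vs smaller child 25 at index 12, swap → [17, 56, 57, 28, 45, 25, 71, 80, 44, 46, 83, 40, 64]
sift down from index 4: already satisfies heap property
sift down from index 3: already satisfies heap property
sift down from index 2:
  57 vs smaller child 25 at index 5, swap → [17, 56, 25, 28, 45, 57, 71, 80, 44, 46, 83, 40, 64]
  57 vs smaller child 40 at index 11, swap → [17, 56, 25, 28, 45, 40, 71, 80, 44, 46, 83, 57, 64]
sift down from index 1:
  56 vs smaller child 28 at index 3, swap → [17, 28, 25, 56, 45, 40, 71, 80, 44, 46, 83, 57, 64]
  56 vs smaller child 44 at index 8, swap → [17, 28, 25, 44, 45, 40, 71, 80, 56, 46, 83, 57, 64]
sift down from index 0: already satisfies heap property

[17, 28, 25, 44, 45, 40, 71, 80, 56, 46, 83, 57, 64]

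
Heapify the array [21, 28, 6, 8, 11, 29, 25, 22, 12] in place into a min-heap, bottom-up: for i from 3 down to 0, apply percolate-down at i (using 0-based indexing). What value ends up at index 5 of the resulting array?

29

sift down from index 3: already satisfies heap property
sift down from index 2: already satisfies heap property
sift down from index 1:
  28 vs smaller child 8 at index 3, swap → [21, 8, 6, 28, 11, 29, 25, 22, 12]
  28 vs smaller child 12 at index 8, swap → [21, 8, 6, 12, 11, 29, 25, 22, 28]
sift down from index 0:
  21 vs smaller child 6 at index 2, swap → [6, 8, 21, 12, 11, 29, 25, 22, 28]
resulting array: [6, 8, 21, 12, 11, 29, 25, 22, 28]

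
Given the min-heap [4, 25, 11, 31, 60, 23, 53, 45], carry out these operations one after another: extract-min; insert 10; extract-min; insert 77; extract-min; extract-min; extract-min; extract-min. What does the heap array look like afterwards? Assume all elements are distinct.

extract-min → returns 4:
  remove root 4; move last element 45 to root → [45, 25, 11, 31, 60, 23, 53]
  45 vs smaller child 11 at index 2, swap → [11, 25, 45, 31, 60, 23, 53]
  45 vs smaller child 23 at index 5, swap → [11, 25, 23, 31, 60, 45, 53]
insert 10:
  append 10 at index 7 → [11, 25, 23, 31, 60, 45, 53, 10]
  10 < parent 31 at index 3, swap → [11, 25, 23, 10, 60, 45, 53, 31]
  10 < parent 25 at index 1, swap → [11, 10, 23, 25, 60, 45, 53, 31]
  10 < parent 11 at index 0, swap → [10, 11, 23, 25, 60, 45, 53, 31]
extract-min → returns 10:
  remove root 10; move last element 31 to root → [31, 11, 23, 25, 60, 45, 53]
  31 vs smaller child 11 at index 1, swap → [11, 31, 23, 25, 60, 45, 53]
  31 vs smaller child 25 at index 3, swap → [11, 25, 23, 31, 60, 45, 53]
insert 77:
  append 77 at index 7 → [11, 25, 23, 31, 60, 45, 53, 77] (no swap needed)
extract-min → returns 11:
  remove root 11; move last element 77 to root → [77, 25, 23, 31, 60, 45, 53]
  77 vs smaller child 23 at index 2, swap → [23, 25, 77, 31, 60, 45, 53]
  77 vs smaller child 45 at index 5, swap → [23, 25, 45, 31, 60, 77, 53]
extract-min → returns 23:
  remove root 23; move last element 53 to root → [53, 25, 45, 31, 60, 77]
  53 vs smaller child 25 at index 1, swap → [25, 53, 45, 31, 60, 77]
  53 vs smaller child 31 at index 3, swap → [25, 31, 45, 53, 60, 77]
extract-min → returns 25:
  remove root 25; move last element 77 to root → [77, 31, 45, 53, 60]
  77 vs smaller child 31 at index 1, swap → [31, 77, 45, 53, 60]
  77 vs smaller child 53 at index 3, swap → [31, 53, 45, 77, 60]
extract-min → returns 31:
  remove root 31; move last element 60 to root → [60, 53, 45, 77]
  60 vs smaller child 45 at index 2, swap → [45, 53, 60, 77]

[45, 53, 60, 77]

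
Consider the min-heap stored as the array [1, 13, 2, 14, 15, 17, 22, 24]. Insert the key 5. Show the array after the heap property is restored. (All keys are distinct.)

[1, 5, 2, 13, 15, 17, 22, 24, 14]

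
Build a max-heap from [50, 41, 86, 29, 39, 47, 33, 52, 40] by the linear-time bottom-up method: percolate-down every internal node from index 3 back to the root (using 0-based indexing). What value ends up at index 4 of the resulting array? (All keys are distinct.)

39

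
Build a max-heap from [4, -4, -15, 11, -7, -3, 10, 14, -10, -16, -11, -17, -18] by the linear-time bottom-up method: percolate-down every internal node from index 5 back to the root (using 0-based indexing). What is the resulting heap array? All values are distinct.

sift down from index 5: already satisfies heap property
sift down from index 4: already satisfies heap property
sift down from index 3:
  11 vs larger child 14 at index 7, swap → [4, -4, -15, 14, -7, -3, 10, 11, -10, -16, -11, -17, -18]
sift down from index 2:
  -15 vs larger child 10 at index 6, swap → [4, -4, 10, 14, -7, -3, -15, 11, -10, -16, -11, -17, -18]
sift down from index 1:
  -4 vs larger child 14 at index 3, swap → [4, 14, 10, -4, -7, -3, -15, 11, -10, -16, -11, -17, -18]
  -4 vs larger child 11 at index 7, swap → [4, 14, 10, 11, -7, -3, -15, -4, -10, -16, -11, -17, -18]
sift down from index 0:
  4 vs larger child 14 at index 1, swap → [14, 4, 10, 11, -7, -3, -15, -4, -10, -16, -11, -17, -18]
  4 vs larger child 11 at index 3, swap → [14, 11, 10, 4, -7, -3, -15, -4, -10, -16, -11, -17, -18]

[14, 11, 10, 4, -7, -3, -15, -4, -10, -16, -11, -17, -18]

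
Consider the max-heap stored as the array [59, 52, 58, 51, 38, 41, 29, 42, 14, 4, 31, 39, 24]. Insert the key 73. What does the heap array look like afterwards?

[73, 52, 59, 51, 38, 41, 58, 42, 14, 4, 31, 39, 24, 29]

append 73 at index 13 → [59, 52, 58, 51, 38, 41, 29, 42, 14, 4, 31, 39, 24, 73]
73 > parent 29 at index 6, swap → [59, 52, 58, 51, 38, 41, 73, 42, 14, 4, 31, 39, 24, 29]
73 > parent 58 at index 2, swap → [59, 52, 73, 51, 38, 41, 58, 42, 14, 4, 31, 39, 24, 29]
73 > parent 59 at index 0, swap → [73, 52, 59, 51, 38, 41, 58, 42, 14, 4, 31, 39, 24, 29]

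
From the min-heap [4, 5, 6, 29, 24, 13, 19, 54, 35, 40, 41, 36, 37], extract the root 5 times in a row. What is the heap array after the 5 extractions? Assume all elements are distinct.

extract-min #1 returns 4:
  remove root 4; move last element 37 to root → [37, 5, 6, 29, 24, 13, 19, 54, 35, 40, 41, 36]
  37 vs smaller child 5 at index 1, swap → [5, 37, 6, 29, 24, 13, 19, 54, 35, 40, 41, 36]
  37 vs smaller child 24 at index 4, swap → [5, 24, 6, 29, 37, 13, 19, 54, 35, 40, 41, 36]
extract-min #2 returns 5:
  remove root 5; move last element 36 to root → [36, 24, 6, 29, 37, 13, 19, 54, 35, 40, 41]
  36 vs smaller child 6 at index 2, swap → [6, 24, 36, 29, 37, 13, 19, 54, 35, 40, 41]
  36 vs smaller child 13 at index 5, swap → [6, 24, 13, 29, 37, 36, 19, 54, 35, 40, 41]
extract-min #3 returns 6:
  remove root 6; move last element 41 to root → [41, 24, 13, 29, 37, 36, 19, 54, 35, 40]
  41 vs smaller child 13 at index 2, swap → [13, 24, 41, 29, 37, 36, 19, 54, 35, 40]
  41 vs smaller child 19 at index 6, swap → [13, 24, 19, 29, 37, 36, 41, 54, 35, 40]
extract-min #4 returns 13:
  remove root 13; move last element 40 to root → [40, 24, 19, 29, 37, 36, 41, 54, 35]
  40 vs smaller child 19 at index 2, swap → [19, 24, 40, 29, 37, 36, 41, 54, 35]
  40 vs smaller child 36 at index 5, swap → [19, 24, 36, 29, 37, 40, 41, 54, 35]
extract-min #5 returns 19:
  remove root 19; move last element 35 to root → [35, 24, 36, 29, 37, 40, 41, 54]
  35 vs smaller child 24 at index 1, swap → [24, 35, 36, 29, 37, 40, 41, 54]
  35 vs smaller child 29 at index 3, swap → [24, 29, 36, 35, 37, 40, 41, 54]

[24, 29, 36, 35, 37, 40, 41, 54]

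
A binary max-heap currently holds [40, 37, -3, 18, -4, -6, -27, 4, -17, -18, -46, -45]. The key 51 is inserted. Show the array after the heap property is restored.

append 51 at index 12 → [40, 37, -3, 18, -4, -6, -27, 4, -17, -18, -46, -45, 51]
51 > parent -6 at index 5, swap → [40, 37, -3, 18, -4, 51, -27, 4, -17, -18, -46, -45, -6]
51 > parent -3 at index 2, swap → [40, 37, 51, 18, -4, -3, -27, 4, -17, -18, -46, -45, -6]
51 > parent 40 at index 0, swap → [51, 37, 40, 18, -4, -3, -27, 4, -17, -18, -46, -45, -6]

[51, 37, 40, 18, -4, -3, -27, 4, -17, -18, -46, -45, -6]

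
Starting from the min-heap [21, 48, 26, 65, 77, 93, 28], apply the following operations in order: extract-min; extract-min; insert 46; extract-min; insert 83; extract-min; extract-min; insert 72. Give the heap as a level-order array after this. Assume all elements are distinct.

[65, 72, 83, 93, 77]

extract-min → returns 21:
  remove root 21; move last element 28 to root → [28, 48, 26, 65, 77, 93]
  28 vs smaller child 26 at index 2, swap → [26, 48, 28, 65, 77, 93]
extract-min → returns 26:
  remove root 26; move last element 93 to root → [93, 48, 28, 65, 77]
  93 vs smaller child 28 at index 2, swap → [28, 48, 93, 65, 77]
insert 46:
  append 46 at index 5 → [28, 48, 93, 65, 77, 46]
  46 < parent 93 at index 2, swap → [28, 48, 46, 65, 77, 93]
extract-min → returns 28:
  remove root 28; move last element 93 to root → [93, 48, 46, 65, 77]
  93 vs smaller child 46 at index 2, swap → [46, 48, 93, 65, 77]
insert 83:
  append 83 at index 5 → [46, 48, 93, 65, 77, 83]
  83 < parent 93 at index 2, swap → [46, 48, 83, 65, 77, 93]
extract-min → returns 46:
  remove root 46; move last element 93 to root → [93, 48, 83, 65, 77]
  93 vs smaller child 48 at index 1, swap → [48, 93, 83, 65, 77]
  93 vs smaller child 65 at index 3, swap → [48, 65, 83, 93, 77]
extract-min → returns 48:
  remove root 48; move last element 77 to root → [77, 65, 83, 93]
  77 vs smaller child 65 at index 1, swap → [65, 77, 83, 93]
insert 72:
  append 72 at index 4 → [65, 77, 83, 93, 72]
  72 < parent 77 at index 1, swap → [65, 72, 83, 93, 77]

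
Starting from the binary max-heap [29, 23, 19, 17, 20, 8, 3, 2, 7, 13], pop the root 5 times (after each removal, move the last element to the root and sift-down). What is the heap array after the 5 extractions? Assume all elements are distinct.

[13, 7, 8, 2, 3]

extract-max #1 returns 29:
  remove root 29; move last element 13 to root → [13, 23, 19, 17, 20, 8, 3, 2, 7]
  13 vs larger child 23 at index 1, swap → [23, 13, 19, 17, 20, 8, 3, 2, 7]
  13 vs larger child 20 at index 4, swap → [23, 20, 19, 17, 13, 8, 3, 2, 7]
extract-max #2 returns 23:
  remove root 23; move last element 7 to root → [7, 20, 19, 17, 13, 8, 3, 2]
  7 vs larger child 20 at index 1, swap → [20, 7, 19, 17, 13, 8, 3, 2]
  7 vs larger child 17 at index 3, swap → [20, 17, 19, 7, 13, 8, 3, 2]
extract-max #3 returns 20:
  remove root 20; move last element 2 to root → [2, 17, 19, 7, 13, 8, 3]
  2 vs larger child 19 at index 2, swap → [19, 17, 2, 7, 13, 8, 3]
  2 vs larger child 8 at index 5, swap → [19, 17, 8, 7, 13, 2, 3]
extract-max #4 returns 19:
  remove root 19; move last element 3 to root → [3, 17, 8, 7, 13, 2]
  3 vs larger child 17 at index 1, swap → [17, 3, 8, 7, 13, 2]
  3 vs larger child 13 at index 4, swap → [17, 13, 8, 7, 3, 2]
extract-max #5 returns 17:
  remove root 17; move last element 2 to root → [2, 13, 8, 7, 3]
  2 vs larger child 13 at index 1, swap → [13, 2, 8, 7, 3]
  2 vs larger child 7 at index 3, swap → [13, 7, 8, 2, 3]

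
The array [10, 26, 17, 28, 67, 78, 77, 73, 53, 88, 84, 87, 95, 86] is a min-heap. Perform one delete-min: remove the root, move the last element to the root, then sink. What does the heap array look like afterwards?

remove root 10; move last element 86 to root → [86, 26, 17, 28, 67, 78, 77, 73, 53, 88, 84, 87, 95]
86 vs smaller child 17 at index 2, swap → [17, 26, 86, 28, 67, 78, 77, 73, 53, 88, 84, 87, 95]
86 vs smaller child 77 at index 6, swap → [17, 26, 77, 28, 67, 78, 86, 73, 53, 88, 84, 87, 95]

[17, 26, 77, 28, 67, 78, 86, 73, 53, 88, 84, 87, 95]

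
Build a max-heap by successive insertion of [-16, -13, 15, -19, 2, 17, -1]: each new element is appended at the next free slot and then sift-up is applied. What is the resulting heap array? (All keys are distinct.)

[17, 2, 15, -19, -16, -13, -1]

Insert -16:
  append -16 at index 0 → [-16] (no swap needed)
Insert -13:
  append -13 at index 1 → [-16, -13]
  -13 > parent -16 at index 0, swap → [-13, -16]
Insert 15:
  append 15 at index 2 → [-13, -16, 15]
  15 > parent -13 at index 0, swap → [15, -16, -13]
Insert -19:
  append -19 at index 3 → [15, -16, -13, -19] (no swap needed)
Insert 2:
  append 2 at index 4 → [15, -16, -13, -19, 2]
  2 > parent -16 at index 1, swap → [15, 2, -13, -19, -16]
Insert 17:
  append 17 at index 5 → [15, 2, -13, -19, -16, 17]
  17 > parent -13 at index 2, swap → [15, 2, 17, -19, -16, -13]
  17 > parent 15 at index 0, swap → [17, 2, 15, -19, -16, -13]
Insert -1:
  append -1 at index 6 → [17, 2, 15, -19, -16, -13, -1] (no swap needed)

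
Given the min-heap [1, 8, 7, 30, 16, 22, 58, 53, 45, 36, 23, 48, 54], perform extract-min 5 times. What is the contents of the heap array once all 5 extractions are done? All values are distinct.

[23, 30, 48, 45, 36, 54, 58, 53]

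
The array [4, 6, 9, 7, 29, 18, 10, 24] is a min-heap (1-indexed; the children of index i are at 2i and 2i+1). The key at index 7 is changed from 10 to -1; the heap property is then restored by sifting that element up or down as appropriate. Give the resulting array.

[-1, 6, 4, 7, 29, 18, 9, 24]

set index 7 from 10 to -1 → [4, 6, 9, 7, 29, 18, -1, 24]
-1 < parent 9 at index 3, swap → [4, 6, -1, 7, 29, 18, 9, 24]
-1 < parent 4 at index 1, swap → [-1, 6, 4, 7, 29, 18, 9, 24]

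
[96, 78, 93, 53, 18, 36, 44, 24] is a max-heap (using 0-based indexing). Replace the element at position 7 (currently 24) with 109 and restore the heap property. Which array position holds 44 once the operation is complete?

6

set index 7 from 24 to 109 → [96, 78, 93, 53, 18, 36, 44, 109]
109 > parent 53 at index 3, swap → [96, 78, 93, 109, 18, 36, 44, 53]
109 > parent 78 at index 1, swap → [96, 109, 93, 78, 18, 36, 44, 53]
109 > parent 96 at index 0, swap → [109, 96, 93, 78, 18, 36, 44, 53]
resulting array: [109, 96, 93, 78, 18, 36, 44, 53]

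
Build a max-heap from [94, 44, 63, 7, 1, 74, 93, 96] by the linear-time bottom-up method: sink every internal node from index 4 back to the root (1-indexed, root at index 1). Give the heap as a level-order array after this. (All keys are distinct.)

[96, 94, 93, 44, 1, 74, 63, 7]

sift down from index 4:
  7 vs only child 96 at index 8, swap → [94, 44, 63, 96, 1, 74, 93, 7]
sift down from index 3:
  63 vs larger child 93 at index 7, swap → [94, 44, 93, 96, 1, 74, 63, 7]
sift down from index 2:
  44 vs larger child 96 at index 4, swap → [94, 96, 93, 44, 1, 74, 63, 7]
sift down from index 1:
  94 vs larger child 96 at index 2, swap → [96, 94, 93, 44, 1, 74, 63, 7]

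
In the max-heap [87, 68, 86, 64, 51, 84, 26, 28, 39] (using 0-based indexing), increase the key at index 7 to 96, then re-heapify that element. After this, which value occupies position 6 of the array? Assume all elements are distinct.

26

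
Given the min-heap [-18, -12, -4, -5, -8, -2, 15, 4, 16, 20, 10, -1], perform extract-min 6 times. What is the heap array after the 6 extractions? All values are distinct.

[-1, 4, 10, 15, 20, 16]

extract-min #1 returns -18:
  remove root -18; move last element -1 to root → [-1, -12, -4, -5, -8, -2, 15, 4, 16, 20, 10]
  -1 vs smaller child -12 at index 1, swap → [-12, -1, -4, -5, -8, -2, 15, 4, 16, 20, 10]
  -1 vs smaller child -8 at index 4, swap → [-12, -8, -4, -5, -1, -2, 15, 4, 16, 20, 10]
extract-min #2 returns -12:
  remove root -12; move last element 10 to root → [10, -8, -4, -5, -1, -2, 15, 4, 16, 20]
  10 vs smaller child -8 at index 1, swap → [-8, 10, -4, -5, -1, -2, 15, 4, 16, 20]
  10 vs smaller child -5 at index 3, swap → [-8, -5, -4, 10, -1, -2, 15, 4, 16, 20]
  10 vs smaller child 4 at index 7, swap → [-8, -5, -4, 4, -1, -2, 15, 10, 16, 20]
extract-min #3 returns -8:
  remove root -8; move last element 20 to root → [20, -5, -4, 4, -1, -2, 15, 10, 16]
  20 vs smaller child -5 at index 1, swap → [-5, 20, -4, 4, -1, -2, 15, 10, 16]
  20 vs smaller child -1 at index 4, swap → [-5, -1, -4, 4, 20, -2, 15, 10, 16]
extract-min #4 returns -5:
  remove root -5; move last element 16 to root → [16, -1, -4, 4, 20, -2, 15, 10]
  16 vs smaller child -4 at index 2, swap → [-4, -1, 16, 4, 20, -2, 15, 10]
  16 vs smaller child -2 at index 5, swap → [-4, -1, -2, 4, 20, 16, 15, 10]
extract-min #5 returns -4:
  remove root -4; move last element 10 to root → [10, -1, -2, 4, 20, 16, 15]
  10 vs smaller child -2 at index 2, swap → [-2, -1, 10, 4, 20, 16, 15]
extract-min #6 returns -2:
  remove root -2; move last element 15 to root → [15, -1, 10, 4, 20, 16]
  15 vs smaller child -1 at index 1, swap → [-1, 15, 10, 4, 20, 16]
  15 vs smaller child 4 at index 3, swap → [-1, 4, 10, 15, 20, 16]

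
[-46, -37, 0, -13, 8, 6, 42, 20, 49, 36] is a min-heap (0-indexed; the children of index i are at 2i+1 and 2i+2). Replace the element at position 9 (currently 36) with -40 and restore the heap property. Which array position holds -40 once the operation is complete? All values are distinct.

1

set index 9 from 36 to -40 → [-46, -37, 0, -13, 8, 6, 42, 20, 49, -40]
-40 < parent 8 at index 4, swap → [-46, -37, 0, -13, -40, 6, 42, 20, 49, 8]
-40 < parent -37 at index 1, swap → [-46, -40, 0, -13, -37, 6, 42, 20, 49, 8]
resulting array: [-46, -40, 0, -13, -37, 6, 42, 20, 49, 8]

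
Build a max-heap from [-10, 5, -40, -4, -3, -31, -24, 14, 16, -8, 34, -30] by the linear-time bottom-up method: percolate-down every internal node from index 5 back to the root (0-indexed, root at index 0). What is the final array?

sift down from index 5:
  -31 vs only child -30 at index 11, swap → [-10, 5, -40, -4, -3, -30, -24, 14, 16, -8, 34, -31]
sift down from index 4:
  -3 vs larger child 34 at index 10, swap → [-10, 5, -40, -4, 34, -30, -24, 14, 16, -8, -3, -31]
sift down from index 3:
  -4 vs larger child 16 at index 8, swap → [-10, 5, -40, 16, 34, -30, -24, 14, -4, -8, -3, -31]
sift down from index 2:
  -40 vs larger child -24 at index 6, swap → [-10, 5, -24, 16, 34, -30, -40, 14, -4, -8, -3, -31]
sift down from index 1:
  5 vs larger child 34 at index 4, swap → [-10, 34, -24, 16, 5, -30, -40, 14, -4, -8, -3, -31]
sift down from index 0:
  -10 vs larger child 34 at index 1, swap → [34, -10, -24, 16, 5, -30, -40, 14, -4, -8, -3, -31]
  -10 vs larger child 16 at index 3, swap → [34, 16, -24, -10, 5, -30, -40, 14, -4, -8, -3, -31]
  -10 vs larger child 14 at index 7, swap → [34, 16, -24, 14, 5, -30, -40, -10, -4, -8, -3, -31]

[34, 16, -24, 14, 5, -30, -40, -10, -4, -8, -3, -31]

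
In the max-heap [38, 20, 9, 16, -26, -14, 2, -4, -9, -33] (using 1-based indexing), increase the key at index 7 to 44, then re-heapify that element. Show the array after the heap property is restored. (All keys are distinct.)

[44, 20, 38, 16, -26, -14, 9, -4, -9, -33]

set index 7 from 2 to 44 → [38, 20, 9, 16, -26, -14, 44, -4, -9, -33]
44 > parent 9 at index 3, swap → [38, 20, 44, 16, -26, -14, 9, -4, -9, -33]
44 > parent 38 at index 1, swap → [44, 20, 38, 16, -26, -14, 9, -4, -9, -33]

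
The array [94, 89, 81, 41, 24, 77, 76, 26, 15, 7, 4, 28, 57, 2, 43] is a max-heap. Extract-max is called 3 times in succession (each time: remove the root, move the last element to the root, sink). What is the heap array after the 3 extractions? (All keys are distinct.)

extract-max #1 returns 94:
  remove root 94; move last element 43 to root → [43, 89, 81, 41, 24, 77, 76, 26, 15, 7, 4, 28, 57, 2]
  43 vs larger child 89 at index 1, swap → [89, 43, 81, 41, 24, 77, 76, 26, 15, 7, 4, 28, 57, 2]
extract-max #2 returns 89:
  remove root 89; move last element 2 to root → [2, 43, 81, 41, 24, 77, 76, 26, 15, 7, 4, 28, 57]
  2 vs larger child 81 at index 2, swap → [81, 43, 2, 41, 24, 77, 76, 26, 15, 7, 4, 28, 57]
  2 vs larger child 77 at index 5, swap → [81, 43, 77, 41, 24, 2, 76, 26, 15, 7, 4, 28, 57]
  2 vs larger child 57 at index 12, swap → [81, 43, 77, 41, 24, 57, 76, 26, 15, 7, 4, 28, 2]
extract-max #3 returns 81:
  remove root 81; move last element 2 to root → [2, 43, 77, 41, 24, 57, 76, 26, 15, 7, 4, 28]
  2 vs larger child 77 at index 2, swap → [77, 43, 2, 41, 24, 57, 76, 26, 15, 7, 4, 28]
  2 vs larger child 76 at index 6, swap → [77, 43, 76, 41, 24, 57, 2, 26, 15, 7, 4, 28]

[77, 43, 76, 41, 24, 57, 2, 26, 15, 7, 4, 28]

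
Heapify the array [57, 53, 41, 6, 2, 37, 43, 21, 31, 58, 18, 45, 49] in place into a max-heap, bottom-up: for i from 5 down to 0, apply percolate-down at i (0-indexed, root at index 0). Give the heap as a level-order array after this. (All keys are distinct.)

[58, 57, 49, 31, 53, 45, 43, 21, 6, 2, 18, 41, 37]

sift down from index 5:
  37 vs larger child 49 at index 12, swap → [57, 53, 41, 6, 2, 49, 43, 21, 31, 58, 18, 45, 37]
sift down from index 4:
  2 vs larger child 58 at index 9, swap → [57, 53, 41, 6, 58, 49, 43, 21, 31, 2, 18, 45, 37]
sift down from index 3:
  6 vs larger child 31 at index 8, swap → [57, 53, 41, 31, 58, 49, 43, 21, 6, 2, 18, 45, 37]
sift down from index 2:
  41 vs larger child 49 at index 5, swap → [57, 53, 49, 31, 58, 41, 43, 21, 6, 2, 18, 45, 37]
  41 vs larger child 45 at index 11, swap → [57, 53, 49, 31, 58, 45, 43, 21, 6, 2, 18, 41, 37]
sift down from index 1:
  53 vs larger child 58 at index 4, swap → [57, 58, 49, 31, 53, 45, 43, 21, 6, 2, 18, 41, 37]
sift down from index 0:
  57 vs larger child 58 at index 1, swap → [58, 57, 49, 31, 53, 45, 43, 21, 6, 2, 18, 41, 37]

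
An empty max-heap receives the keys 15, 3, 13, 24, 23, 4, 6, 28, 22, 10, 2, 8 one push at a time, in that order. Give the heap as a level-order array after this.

[28, 24, 13, 23, 15, 8, 6, 3, 22, 10, 2, 4]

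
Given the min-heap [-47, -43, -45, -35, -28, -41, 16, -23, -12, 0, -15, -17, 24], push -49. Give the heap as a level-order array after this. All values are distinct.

append -49 at index 13 → [-47, -43, -45, -35, -28, -41, 16, -23, -12, 0, -15, -17, 24, -49]
-49 < parent 16 at index 6, swap → [-47, -43, -45, -35, -28, -41, -49, -23, -12, 0, -15, -17, 24, 16]
-49 < parent -45 at index 2, swap → [-47, -43, -49, -35, -28, -41, -45, -23, -12, 0, -15, -17, 24, 16]
-49 < parent -47 at index 0, swap → [-49, -43, -47, -35, -28, -41, -45, -23, -12, 0, -15, -17, 24, 16]

[-49, -43, -47, -35, -28, -41, -45, -23, -12, 0, -15, -17, 24, 16]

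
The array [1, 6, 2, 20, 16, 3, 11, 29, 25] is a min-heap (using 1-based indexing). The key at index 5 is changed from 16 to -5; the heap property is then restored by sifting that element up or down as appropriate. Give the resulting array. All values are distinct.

set index 5 from 16 to -5 → [1, 6, 2, 20, -5, 3, 11, 29, 25]
-5 < parent 6 at index 2, swap → [1, -5, 2, 20, 6, 3, 11, 29, 25]
-5 < parent 1 at index 1, swap → [-5, 1, 2, 20, 6, 3, 11, 29, 25]

[-5, 1, 2, 20, 6, 3, 11, 29, 25]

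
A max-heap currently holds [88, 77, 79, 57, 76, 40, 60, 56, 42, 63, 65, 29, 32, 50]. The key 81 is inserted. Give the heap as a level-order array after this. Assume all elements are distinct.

[88, 77, 81, 57, 76, 40, 79, 56, 42, 63, 65, 29, 32, 50, 60]

append 81 at index 14 → [88, 77, 79, 57, 76, 40, 60, 56, 42, 63, 65, 29, 32, 50, 81]
81 > parent 60 at index 6, swap → [88, 77, 79, 57, 76, 40, 81, 56, 42, 63, 65, 29, 32, 50, 60]
81 > parent 79 at index 2, swap → [88, 77, 81, 57, 76, 40, 79, 56, 42, 63, 65, 29, 32, 50, 60]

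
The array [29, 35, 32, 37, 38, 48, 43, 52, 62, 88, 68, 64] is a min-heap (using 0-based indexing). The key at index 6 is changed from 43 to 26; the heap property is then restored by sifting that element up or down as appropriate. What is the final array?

[26, 35, 29, 37, 38, 48, 32, 52, 62, 88, 68, 64]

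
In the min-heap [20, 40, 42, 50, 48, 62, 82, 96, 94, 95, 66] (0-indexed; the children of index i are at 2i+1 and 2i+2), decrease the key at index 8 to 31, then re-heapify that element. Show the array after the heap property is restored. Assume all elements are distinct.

[20, 31, 42, 40, 48, 62, 82, 96, 50, 95, 66]

set index 8 from 94 to 31 → [20, 40, 42, 50, 48, 62, 82, 96, 31, 95, 66]
31 < parent 50 at index 3, swap → [20, 40, 42, 31, 48, 62, 82, 96, 50, 95, 66]
31 < parent 40 at index 1, swap → [20, 31, 42, 40, 48, 62, 82, 96, 50, 95, 66]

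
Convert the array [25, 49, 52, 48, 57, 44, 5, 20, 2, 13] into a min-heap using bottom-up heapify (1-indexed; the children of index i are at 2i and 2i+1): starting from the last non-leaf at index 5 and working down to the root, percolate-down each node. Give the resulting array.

sift down from index 5:
  57 vs only child 13 at index 10, swap → [25, 49, 52, 48, 13, 44, 5, 20, 2, 57]
sift down from index 4:
  48 vs smaller child 2 at index 9, swap → [25, 49, 52, 2, 13, 44, 5, 20, 48, 57]
sift down from index 3:
  52 vs smaller child 5 at index 7, swap → [25, 49, 5, 2, 13, 44, 52, 20, 48, 57]
sift down from index 2:
  49 vs smaller child 2 at index 4, swap → [25, 2, 5, 49, 13, 44, 52, 20, 48, 57]
  49 vs smaller child 20 at index 8, swap → [25, 2, 5, 20, 13, 44, 52, 49, 48, 57]
sift down from index 1:
  25 vs smaller child 2 at index 2, swap → [2, 25, 5, 20, 13, 44, 52, 49, 48, 57]
  25 vs smaller child 13 at index 5, swap → [2, 13, 5, 20, 25, 44, 52, 49, 48, 57]

[2, 13, 5, 20, 25, 44, 52, 49, 48, 57]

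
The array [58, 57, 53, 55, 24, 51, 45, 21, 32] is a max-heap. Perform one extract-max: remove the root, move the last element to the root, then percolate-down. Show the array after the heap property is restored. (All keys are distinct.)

remove root 58; move last element 32 to root → [32, 57, 53, 55, 24, 51, 45, 21]
32 vs larger child 57 at index 1, swap → [57, 32, 53, 55, 24, 51, 45, 21]
32 vs larger child 55 at index 3, swap → [57, 55, 53, 32, 24, 51, 45, 21]

[57, 55, 53, 32, 24, 51, 45, 21]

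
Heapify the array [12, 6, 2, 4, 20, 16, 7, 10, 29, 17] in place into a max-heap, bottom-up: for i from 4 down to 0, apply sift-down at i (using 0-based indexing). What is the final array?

sift down from index 4: already satisfies heap property
sift down from index 3:
  4 vs larger child 29 at index 8, swap → [12, 6, 2, 29, 20, 16, 7, 10, 4, 17]
sift down from index 2:
  2 vs larger child 16 at index 5, swap → [12, 6, 16, 29, 20, 2, 7, 10, 4, 17]
sift down from index 1:
  6 vs larger child 29 at index 3, swap → [12, 29, 16, 6, 20, 2, 7, 10, 4, 17]
  6 vs larger child 10 at index 7, swap → [12, 29, 16, 10, 20, 2, 7, 6, 4, 17]
sift down from index 0:
  12 vs larger child 29 at index 1, swap → [29, 12, 16, 10, 20, 2, 7, 6, 4, 17]
  12 vs larger child 20 at index 4, swap → [29, 20, 16, 10, 12, 2, 7, 6, 4, 17]
  12 vs only child 17 at index 9, swap → [29, 20, 16, 10, 17, 2, 7, 6, 4, 12]

[29, 20, 16, 10, 17, 2, 7, 6, 4, 12]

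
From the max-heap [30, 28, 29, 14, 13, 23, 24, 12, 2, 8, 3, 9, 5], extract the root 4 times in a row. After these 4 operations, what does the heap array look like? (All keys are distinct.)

extract-max #1 returns 30:
  remove root 30; move last element 5 to root → [5, 28, 29, 14, 13, 23, 24, 12, 2, 8, 3, 9]
  5 vs larger child 29 at index 2, swap → [29, 28, 5, 14, 13, 23, 24, 12, 2, 8, 3, 9]
  5 vs larger child 24 at index 6, swap → [29, 28, 24, 14, 13, 23, 5, 12, 2, 8, 3, 9]
extract-max #2 returns 29:
  remove root 29; move last element 9 to root → [9, 28, 24, 14, 13, 23, 5, 12, 2, 8, 3]
  9 vs larger child 28 at index 1, swap → [28, 9, 24, 14, 13, 23, 5, 12, 2, 8, 3]
  9 vs larger child 14 at index 3, swap → [28, 14, 24, 9, 13, 23, 5, 12, 2, 8, 3]
  9 vs larger child 12 at index 7, swap → [28, 14, 24, 12, 13, 23, 5, 9, 2, 8, 3]
extract-max #3 returns 28:
  remove root 28; move last element 3 to root → [3, 14, 24, 12, 13, 23, 5, 9, 2, 8]
  3 vs larger child 24 at index 2, swap → [24, 14, 3, 12, 13, 23, 5, 9, 2, 8]
  3 vs larger child 23 at index 5, swap → [24, 14, 23, 12, 13, 3, 5, 9, 2, 8]
extract-max #4 returns 24:
  remove root 24; move last element 8 to root → [8, 14, 23, 12, 13, 3, 5, 9, 2]
  8 vs larger child 23 at index 2, swap → [23, 14, 8, 12, 13, 3, 5, 9, 2]

[23, 14, 8, 12, 13, 3, 5, 9, 2]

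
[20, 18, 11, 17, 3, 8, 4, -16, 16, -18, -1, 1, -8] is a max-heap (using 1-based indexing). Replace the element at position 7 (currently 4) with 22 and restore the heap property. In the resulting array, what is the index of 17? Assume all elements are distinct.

set index 7 from 4 to 22 → [20, 18, 11, 17, 3, 8, 22, -16, 16, -18, -1, 1, -8]
22 > parent 11 at index 3, swap → [20, 18, 22, 17, 3, 8, 11, -16, 16, -18, -1, 1, -8]
22 > parent 20 at index 1, swap → [22, 18, 20, 17, 3, 8, 11, -16, 16, -18, -1, 1, -8]
resulting array: [22, 18, 20, 17, 3, 8, 11, -16, 16, -18, -1, 1, -8]

4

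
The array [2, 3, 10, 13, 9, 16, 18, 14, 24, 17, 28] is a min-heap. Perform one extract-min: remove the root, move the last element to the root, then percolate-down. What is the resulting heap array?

[3, 9, 10, 13, 17, 16, 18, 14, 24, 28]

remove root 2; move last element 28 to root → [28, 3, 10, 13, 9, 16, 18, 14, 24, 17]
28 vs smaller child 3 at index 1, swap → [3, 28, 10, 13, 9, 16, 18, 14, 24, 17]
28 vs smaller child 9 at index 4, swap → [3, 9, 10, 13, 28, 16, 18, 14, 24, 17]
28 vs only child 17 at index 9, swap → [3, 9, 10, 13, 17, 16, 18, 14, 24, 28]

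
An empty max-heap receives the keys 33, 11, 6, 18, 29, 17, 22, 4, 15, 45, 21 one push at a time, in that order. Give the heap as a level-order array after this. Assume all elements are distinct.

Insert 33:
  append 33 at index 0 → [33] (no swap needed)
Insert 11:
  append 11 at index 1 → [33, 11] (no swap needed)
Insert 6:
  append 6 at index 2 → [33, 11, 6] (no swap needed)
Insert 18:
  append 18 at index 3 → [33, 11, 6, 18]
  18 > parent 11 at index 1, swap → [33, 18, 6, 11]
Insert 29:
  append 29 at index 4 → [33, 18, 6, 11, 29]
  29 > parent 18 at index 1, swap → [33, 29, 6, 11, 18]
Insert 17:
  append 17 at index 5 → [33, 29, 6, 11, 18, 17]
  17 > parent 6 at index 2, swap → [33, 29, 17, 11, 18, 6]
Insert 22:
  append 22 at index 6 → [33, 29, 17, 11, 18, 6, 22]
  22 > parent 17 at index 2, swap → [33, 29, 22, 11, 18, 6, 17]
Insert 4:
  append 4 at index 7 → [33, 29, 22, 11, 18, 6, 17, 4] (no swap needed)
Insert 15:
  append 15 at index 8 → [33, 29, 22, 11, 18, 6, 17, 4, 15]
  15 > parent 11 at index 3, swap → [33, 29, 22, 15, 18, 6, 17, 4, 11]
Insert 45:
  append 45 at index 9 → [33, 29, 22, 15, 18, 6, 17, 4, 11, 45]
  45 > parent 18 at index 4, swap → [33, 29, 22, 15, 45, 6, 17, 4, 11, 18]
  45 > parent 29 at index 1, swap → [33, 45, 22, 15, 29, 6, 17, 4, 11, 18]
  45 > parent 33 at index 0, swap → [45, 33, 22, 15, 29, 6, 17, 4, 11, 18]
Insert 21:
  append 21 at index 10 → [45, 33, 22, 15, 29, 6, 17, 4, 11, 18, 21] (no swap needed)

[45, 33, 22, 15, 29, 6, 17, 4, 11, 18, 21]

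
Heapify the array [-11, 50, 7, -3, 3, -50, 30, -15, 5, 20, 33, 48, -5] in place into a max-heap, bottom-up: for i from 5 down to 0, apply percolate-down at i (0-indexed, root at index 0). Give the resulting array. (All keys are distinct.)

[50, 33, 48, 5, 20, 7, 30, -15, -3, -11, 3, -50, -5]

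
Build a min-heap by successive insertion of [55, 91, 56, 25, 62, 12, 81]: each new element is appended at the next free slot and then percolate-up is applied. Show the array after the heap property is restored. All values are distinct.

[12, 55, 25, 91, 62, 56, 81]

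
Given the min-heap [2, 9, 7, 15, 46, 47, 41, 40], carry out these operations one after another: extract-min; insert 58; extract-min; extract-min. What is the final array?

[15, 41, 40, 58, 46, 47]

extract-min → returns 2:
  remove root 2; move last element 40 to root → [40, 9, 7, 15, 46, 47, 41]
  40 vs smaller child 7 at index 2, swap → [7, 9, 40, 15, 46, 47, 41]
insert 58:
  append 58 at index 7 → [7, 9, 40, 15, 46, 47, 41, 58] (no swap needed)
extract-min → returns 7:
  remove root 7; move last element 58 to root → [58, 9, 40, 15, 46, 47, 41]
  58 vs smaller child 9 at index 1, swap → [9, 58, 40, 15, 46, 47, 41]
  58 vs smaller child 15 at index 3, swap → [9, 15, 40, 58, 46, 47, 41]
extract-min → returns 9:
  remove root 9; move last element 41 to root → [41, 15, 40, 58, 46, 47]
  41 vs smaller child 15 at index 1, swap → [15, 41, 40, 58, 46, 47]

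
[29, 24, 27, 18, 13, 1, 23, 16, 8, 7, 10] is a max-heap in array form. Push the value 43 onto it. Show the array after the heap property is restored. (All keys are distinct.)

append 43 at index 11 → [29, 24, 27, 18, 13, 1, 23, 16, 8, 7, 10, 43]
43 > parent 1 at index 5, swap → [29, 24, 27, 18, 13, 43, 23, 16, 8, 7, 10, 1]
43 > parent 27 at index 2, swap → [29, 24, 43, 18, 13, 27, 23, 16, 8, 7, 10, 1]
43 > parent 29 at index 0, swap → [43, 24, 29, 18, 13, 27, 23, 16, 8, 7, 10, 1]

[43, 24, 29, 18, 13, 27, 23, 16, 8, 7, 10, 1]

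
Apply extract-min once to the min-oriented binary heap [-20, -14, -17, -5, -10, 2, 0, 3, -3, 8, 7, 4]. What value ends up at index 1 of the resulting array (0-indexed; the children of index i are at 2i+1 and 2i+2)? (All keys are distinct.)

-14

remove root -20; move last element 4 to root → [4, -14, -17, -5, -10, 2, 0, 3, -3, 8, 7]
4 vs smaller child -17 at index 2, swap → [-17, -14, 4, -5, -10, 2, 0, 3, -3, 8, 7]
4 vs smaller child 0 at index 6, swap → [-17, -14, 0, -5, -10, 2, 4, 3, -3, 8, 7]
resulting array: [-17, -14, 0, -5, -10, 2, 4, 3, -3, 8, 7]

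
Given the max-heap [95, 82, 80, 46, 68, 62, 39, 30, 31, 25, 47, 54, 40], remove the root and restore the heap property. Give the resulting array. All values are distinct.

[82, 68, 80, 46, 47, 62, 39, 30, 31, 25, 40, 54]

remove root 95; move last element 40 to root → [40, 82, 80, 46, 68, 62, 39, 30, 31, 25, 47, 54]
40 vs larger child 82 at index 1, swap → [82, 40, 80, 46, 68, 62, 39, 30, 31, 25, 47, 54]
40 vs larger child 68 at index 4, swap → [82, 68, 80, 46, 40, 62, 39, 30, 31, 25, 47, 54]
40 vs larger child 47 at index 10, swap → [82, 68, 80, 46, 47, 62, 39, 30, 31, 25, 40, 54]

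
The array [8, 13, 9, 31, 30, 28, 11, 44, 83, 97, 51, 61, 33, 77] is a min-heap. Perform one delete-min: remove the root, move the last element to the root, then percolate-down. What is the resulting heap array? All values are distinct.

[9, 13, 11, 31, 30, 28, 77, 44, 83, 97, 51, 61, 33]

remove root 8; move last element 77 to root → [77, 13, 9, 31, 30, 28, 11, 44, 83, 97, 51, 61, 33]
77 vs smaller child 9 at index 2, swap → [9, 13, 77, 31, 30, 28, 11, 44, 83, 97, 51, 61, 33]
77 vs smaller child 11 at index 6, swap → [9, 13, 11, 31, 30, 28, 77, 44, 83, 97, 51, 61, 33]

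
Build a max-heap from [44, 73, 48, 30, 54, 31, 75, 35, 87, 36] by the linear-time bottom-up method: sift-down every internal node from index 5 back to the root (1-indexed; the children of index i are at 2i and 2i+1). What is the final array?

[87, 73, 75, 44, 54, 31, 48, 35, 30, 36]

sift down from index 5: already satisfies heap property
sift down from index 4:
  30 vs larger child 87 at index 9, swap → [44, 73, 48, 87, 54, 31, 75, 35, 30, 36]
sift down from index 3:
  48 vs larger child 75 at index 7, swap → [44, 73, 75, 87, 54, 31, 48, 35, 30, 36]
sift down from index 2:
  73 vs larger child 87 at index 4, swap → [44, 87, 75, 73, 54, 31, 48, 35, 30, 36]
sift down from index 1:
  44 vs larger child 87 at index 2, swap → [87, 44, 75, 73, 54, 31, 48, 35, 30, 36]
  44 vs larger child 73 at index 4, swap → [87, 73, 75, 44, 54, 31, 48, 35, 30, 36]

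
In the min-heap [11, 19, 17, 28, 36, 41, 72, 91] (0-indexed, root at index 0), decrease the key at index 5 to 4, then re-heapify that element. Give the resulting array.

set index 5 from 41 to 4 → [11, 19, 17, 28, 36, 4, 72, 91]
4 < parent 17 at index 2, swap → [11, 19, 4, 28, 36, 17, 72, 91]
4 < parent 11 at index 0, swap → [4, 19, 11, 28, 36, 17, 72, 91]

[4, 19, 11, 28, 36, 17, 72, 91]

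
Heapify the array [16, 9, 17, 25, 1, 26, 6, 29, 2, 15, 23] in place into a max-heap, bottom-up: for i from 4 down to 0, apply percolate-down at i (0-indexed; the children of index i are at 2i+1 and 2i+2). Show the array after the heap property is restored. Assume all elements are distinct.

[29, 25, 26, 16, 23, 17, 6, 9, 2, 15, 1]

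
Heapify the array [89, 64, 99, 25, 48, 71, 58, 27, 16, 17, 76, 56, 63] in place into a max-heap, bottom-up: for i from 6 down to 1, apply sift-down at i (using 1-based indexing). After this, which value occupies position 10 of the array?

sift down from index 6: already satisfies heap property
sift down from index 5:
  48 vs larger child 76 at index 11, swap → [89, 64, 99, 25, 76, 71, 58, 27, 16, 17, 48, 56, 63]
sift down from index 4:
  25 vs larger child 27 at index 8, swap → [89, 64, 99, 27, 76, 71, 58, 25, 16, 17, 48, 56, 63]
sift down from index 3: already satisfies heap property
sift down from index 2:
  64 vs larger child 76 at index 5, swap → [89, 76, 99, 27, 64, 71, 58, 25, 16, 17, 48, 56, 63]
sift down from index 1:
  89 vs larger child 99 at index 3, swap → [99, 76, 89, 27, 64, 71, 58, 25, 16, 17, 48, 56, 63]
resulting array: [99, 76, 89, 27, 64, 71, 58, 25, 16, 17, 48, 56, 63]

17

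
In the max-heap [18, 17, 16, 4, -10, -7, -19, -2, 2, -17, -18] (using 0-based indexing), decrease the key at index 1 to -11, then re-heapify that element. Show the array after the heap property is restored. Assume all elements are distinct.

[18, 4, 16, 2, -10, -7, -19, -2, -11, -17, -18]

set index 1 from 17 to -11 → [18, -11, 16, 4, -10, -7, -19, -2, 2, -17, -18]
-11 vs larger child 4 at index 3, swap → [18, 4, 16, -11, -10, -7, -19, -2, 2, -17, -18]
-11 vs larger child 2 at index 8, swap → [18, 4, 16, 2, -10, -7, -19, -2, -11, -17, -18]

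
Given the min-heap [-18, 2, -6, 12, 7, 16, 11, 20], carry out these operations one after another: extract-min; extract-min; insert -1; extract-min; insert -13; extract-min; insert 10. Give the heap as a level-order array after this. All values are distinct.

extract-min → returns -18:
  remove root -18; move last element 20 to root → [20, 2, -6, 12, 7, 16, 11]
  20 vs smaller child -6 at index 2, swap → [-6, 2, 20, 12, 7, 16, 11]
  20 vs smaller child 11 at index 6, swap → [-6, 2, 11, 12, 7, 16, 20]
extract-min → returns -6:
  remove root -6; move last element 20 to root → [20, 2, 11, 12, 7, 16]
  20 vs smaller child 2 at index 1, swap → [2, 20, 11, 12, 7, 16]
  20 vs smaller child 7 at index 4, swap → [2, 7, 11, 12, 20, 16]
insert -1:
  append -1 at index 6 → [2, 7, 11, 12, 20, 16, -1]
  -1 < parent 11 at index 2, swap → [2, 7, -1, 12, 20, 16, 11]
  -1 < parent 2 at index 0, swap → [-1, 7, 2, 12, 20, 16, 11]
extract-min → returns -1:
  remove root -1; move last element 11 to root → [11, 7, 2, 12, 20, 16]
  11 vs smaller child 2 at index 2, swap → [2, 7, 11, 12, 20, 16]
insert -13:
  append -13 at index 6 → [2, 7, 11, 12, 20, 16, -13]
  -13 < parent 11 at index 2, swap → [2, 7, -13, 12, 20, 16, 11]
  -13 < parent 2 at index 0, swap → [-13, 7, 2, 12, 20, 16, 11]
extract-min → returns -13:
  remove root -13; move last element 11 to root → [11, 7, 2, 12, 20, 16]
  11 vs smaller child 2 at index 2, swap → [2, 7, 11, 12, 20, 16]
insert 10:
  append 10 at index 6 → [2, 7, 11, 12, 20, 16, 10]
  10 < parent 11 at index 2, swap → [2, 7, 10, 12, 20, 16, 11]

[2, 7, 10, 12, 20, 16, 11]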